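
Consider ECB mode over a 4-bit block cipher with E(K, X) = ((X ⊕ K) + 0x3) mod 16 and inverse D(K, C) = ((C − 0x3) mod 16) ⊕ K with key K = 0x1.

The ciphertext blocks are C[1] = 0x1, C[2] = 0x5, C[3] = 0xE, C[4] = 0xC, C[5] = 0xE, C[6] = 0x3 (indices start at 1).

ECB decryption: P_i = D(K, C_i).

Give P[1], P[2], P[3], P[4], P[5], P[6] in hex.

P[1] = 0xF, P[2] = 0x3, P[3] = 0xA, P[4] = 0x8, P[5] = 0xA, P[6] = 0x1

P[1]: D(K, 0x1) = 0xF.
P[2]: D(K, 0x5) = 0x3.
P[3]: D(K, 0xE) = 0xA.
P[4]: D(K, 0xC) = 0x8.
P[5]: D(K, 0xE) = 0xA.
P[6]: D(K, 0x3) = 0x1.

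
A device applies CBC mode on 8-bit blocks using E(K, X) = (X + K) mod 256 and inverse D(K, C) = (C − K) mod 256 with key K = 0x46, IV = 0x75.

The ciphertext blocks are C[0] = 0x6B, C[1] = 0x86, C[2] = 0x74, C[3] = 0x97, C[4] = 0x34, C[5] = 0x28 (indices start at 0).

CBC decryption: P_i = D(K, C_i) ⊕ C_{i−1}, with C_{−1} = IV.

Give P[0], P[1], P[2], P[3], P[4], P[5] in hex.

P[0]: D(K, 0x6B) = 0x25; 0x25 ⊕ 0x75 = 0x50.
P[1]: D(K, 0x86) = 0x40; 0x40 ⊕ 0x6B = 0x2B.
P[2]: D(K, 0x74) = 0x2E; 0x2E ⊕ 0x86 = 0xA8.
P[3]: D(K, 0x97) = 0x51; 0x51 ⊕ 0x74 = 0x25.
P[4]: D(K, 0x34) = 0xEE; 0xEE ⊕ 0x97 = 0x79.
P[5]: D(K, 0x28) = 0xE2; 0xE2 ⊕ 0x34 = 0xD6.

P[0] = 0x50, P[1] = 0x2B, P[2] = 0xA8, P[3] = 0x25, P[4] = 0x79, P[5] = 0xD6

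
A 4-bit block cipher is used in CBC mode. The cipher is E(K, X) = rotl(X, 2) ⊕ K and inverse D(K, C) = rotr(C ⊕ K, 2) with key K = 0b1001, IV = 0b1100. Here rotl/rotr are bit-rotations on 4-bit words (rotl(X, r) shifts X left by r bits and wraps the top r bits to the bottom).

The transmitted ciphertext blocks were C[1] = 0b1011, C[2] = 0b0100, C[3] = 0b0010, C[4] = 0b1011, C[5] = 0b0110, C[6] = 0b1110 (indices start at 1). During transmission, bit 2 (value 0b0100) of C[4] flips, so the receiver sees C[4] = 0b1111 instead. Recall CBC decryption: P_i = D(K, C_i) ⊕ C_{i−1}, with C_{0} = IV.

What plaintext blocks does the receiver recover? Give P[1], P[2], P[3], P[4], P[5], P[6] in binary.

P[1] = 0b0100, P[2] = 0b1100, P[3] = 0b1010, P[4] = 0b1011, P[5] = 0b0000, P[6] = 0b1011

Only C[4] changed, to 0b1111. In CBC, a change in C_i garbles P_i and flips the same bit in P_{i+1}. Decrypting the received ciphertext:
P[1]: D(K, 0b1011) = 0b1000; 0b1000 ⊕ 0b1100 = 0b0100.
P[2]: D(K, 0b0100) = 0b0111; 0b0111 ⊕ 0b1011 = 0b1100.
P[3]: D(K, 0b0010) = 0b1110; 0b1110 ⊕ 0b0100 = 0b1010.
P[4]: D(K, 0b1111) = 0b1001; 0b1001 ⊕ 0b0010 = 0b1011.
P[5]: D(K, 0b0110) = 0b1111; 0b1111 ⊕ 0b1111 = 0b0000.
P[6]: D(K, 0b1110) = 0b1101; 0b1101 ⊕ 0b0110 = 0b1011.
Blocks that differ from the original plaintext: P[4], P[5].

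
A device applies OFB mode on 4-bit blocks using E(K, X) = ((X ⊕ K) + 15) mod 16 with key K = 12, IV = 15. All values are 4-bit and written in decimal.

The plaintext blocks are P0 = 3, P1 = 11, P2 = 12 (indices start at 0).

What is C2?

OFB encryption: S_i = E(K, S_{i−1}) with S_{−1} = IV; C_i = P_i ⊕ S_i.
C0: S = E(K, 15) = 2; 3 ⊕ 2 = 1.
C1: S = E(K, 2) = 13; 11 ⊕ 13 = 6.
C2: S = E(K, 13) = 0; 12 ⊕ 0 = 12.

C2 = 12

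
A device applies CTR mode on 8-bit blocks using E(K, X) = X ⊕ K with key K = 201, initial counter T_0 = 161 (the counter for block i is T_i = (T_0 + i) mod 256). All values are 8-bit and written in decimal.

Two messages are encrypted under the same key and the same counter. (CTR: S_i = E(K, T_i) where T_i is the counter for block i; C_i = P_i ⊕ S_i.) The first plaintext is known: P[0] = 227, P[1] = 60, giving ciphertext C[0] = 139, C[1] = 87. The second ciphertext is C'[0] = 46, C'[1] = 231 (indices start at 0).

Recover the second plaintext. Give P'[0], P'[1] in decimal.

P'[0] = 70, P'[1] = 140

In CTR with a reused counter, both messages share the same keystream S_i, so C_i ⊕ C'_i = P_i ⊕ P'_i and thus P'_i = P_i ⊕ C_i ⊕ C'_i.
P'[0]: 227 ⊕ 139 ⊕ 46 = 70.
P'[1]: 60 ⊕ 87 ⊕ 231 = 140.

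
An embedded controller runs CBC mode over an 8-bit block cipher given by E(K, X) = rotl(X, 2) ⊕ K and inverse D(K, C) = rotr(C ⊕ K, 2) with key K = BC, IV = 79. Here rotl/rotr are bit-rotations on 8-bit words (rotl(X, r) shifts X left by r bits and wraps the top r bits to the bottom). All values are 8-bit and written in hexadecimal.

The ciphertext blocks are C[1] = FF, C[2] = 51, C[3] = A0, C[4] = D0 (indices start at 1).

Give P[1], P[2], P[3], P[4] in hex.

CBC decryption: P_i = D(K, C_i) ⊕ C_{i−1}, with C_{0} = IV.
P[1]: D(K, FF) = D0; D0 ⊕ 79 = A9.
P[2]: D(K, 51) = 7B; 7B ⊕ FF = 84.
P[3]: D(K, A0) = 07; 07 ⊕ 51 = 56.
P[4]: D(K, D0) = 1B; 1B ⊕ A0 = BB.

P[1] = A9, P[2] = 84, P[3] = 56, P[4] = BB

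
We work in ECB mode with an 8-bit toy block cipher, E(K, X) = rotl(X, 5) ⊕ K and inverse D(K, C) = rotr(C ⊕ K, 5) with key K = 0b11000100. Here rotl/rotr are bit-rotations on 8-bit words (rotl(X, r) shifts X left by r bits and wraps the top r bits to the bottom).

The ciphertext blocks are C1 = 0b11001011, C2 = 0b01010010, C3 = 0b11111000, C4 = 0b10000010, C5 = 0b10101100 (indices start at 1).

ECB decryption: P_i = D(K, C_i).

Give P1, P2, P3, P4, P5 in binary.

P1: D(K, 0b11001011) = 0b01111000.
P2: D(K, 0b01010010) = 0b10110100.
P3: D(K, 0b11111000) = 0b11100001.
P4: D(K, 0b10000010) = 0b00110010.
P5: D(K, 0b10101100) = 0b01000011.

P1 = 0b01111000, P2 = 0b10110100, P3 = 0b11100001, P4 = 0b00110010, P5 = 0b01000011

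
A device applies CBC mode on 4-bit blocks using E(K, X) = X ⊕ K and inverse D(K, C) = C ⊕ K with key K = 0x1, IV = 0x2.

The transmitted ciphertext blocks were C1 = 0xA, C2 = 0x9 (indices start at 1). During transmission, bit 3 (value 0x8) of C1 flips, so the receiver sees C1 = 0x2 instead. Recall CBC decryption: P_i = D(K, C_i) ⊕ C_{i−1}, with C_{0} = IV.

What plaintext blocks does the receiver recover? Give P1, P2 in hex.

Only C1 changed, to 0x2. In CBC, a change in C_i garbles P_i and flips the same bit in P_{i+1}. Decrypting the received ciphertext:
P1: D(K, 0x2) = 0x3; 0x3 ⊕ 0x2 = 0x1.
P2: D(K, 0x9) = 0x8; 0x8 ⊕ 0x2 = 0xA.
Blocks that differ from the original plaintext: P1, P2.

P1 = 0x1, P2 = 0xA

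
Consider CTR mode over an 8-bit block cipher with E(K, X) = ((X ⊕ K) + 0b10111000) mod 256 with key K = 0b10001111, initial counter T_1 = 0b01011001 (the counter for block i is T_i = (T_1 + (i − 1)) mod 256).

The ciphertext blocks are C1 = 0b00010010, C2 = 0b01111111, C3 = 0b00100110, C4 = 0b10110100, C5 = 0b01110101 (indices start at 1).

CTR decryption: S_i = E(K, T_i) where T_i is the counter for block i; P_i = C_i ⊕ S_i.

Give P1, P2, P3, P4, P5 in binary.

P1 = 0b10011100, P2 = 0b11110010, P3 = 0b10101010, P4 = 0b00111111, P5 = 0b11111111

P1: T = 0b01011001, S = E(K, T) = 0b10001110; 0b00010010 ⊕ 0b10001110 = 0b10011100.
P2: T = 0b01011010, S = E(K, T) = 0b10001101; 0b01111111 ⊕ 0b10001101 = 0b11110010.
P3: T = 0b01011011, S = E(K, T) = 0b10001100; 0b00100110 ⊕ 0b10001100 = 0b10101010.
P4: T = 0b01011100, S = E(K, T) = 0b10001011; 0b10110100 ⊕ 0b10001011 = 0b00111111.
P5: T = 0b01011101, S = E(K, T) = 0b10001010; 0b01110101 ⊕ 0b10001010 = 0b11111111.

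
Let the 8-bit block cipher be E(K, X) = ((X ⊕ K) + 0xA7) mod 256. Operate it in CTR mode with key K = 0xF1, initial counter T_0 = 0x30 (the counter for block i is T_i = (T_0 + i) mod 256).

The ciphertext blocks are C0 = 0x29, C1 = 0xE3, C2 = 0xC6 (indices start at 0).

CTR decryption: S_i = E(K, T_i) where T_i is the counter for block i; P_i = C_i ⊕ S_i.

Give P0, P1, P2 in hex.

P0 = 0x41, P1 = 0x84, P2 = 0xAC

P0: T = 0x30, S = E(K, T) = 0x68; 0x29 ⊕ 0x68 = 0x41.
P1: T = 0x31, S = E(K, T) = 0x67; 0xE3 ⊕ 0x67 = 0x84.
P2: T = 0x32, S = E(K, T) = 0x6A; 0xC6 ⊕ 0x6A = 0xAC.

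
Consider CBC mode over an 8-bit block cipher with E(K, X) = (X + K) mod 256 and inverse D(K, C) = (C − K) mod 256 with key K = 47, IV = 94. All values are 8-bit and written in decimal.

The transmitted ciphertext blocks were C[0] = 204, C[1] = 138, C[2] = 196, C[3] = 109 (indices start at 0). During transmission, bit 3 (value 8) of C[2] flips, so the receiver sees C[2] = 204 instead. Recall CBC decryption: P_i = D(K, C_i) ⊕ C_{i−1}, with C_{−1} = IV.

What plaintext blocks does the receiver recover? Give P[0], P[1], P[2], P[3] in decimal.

Only C[2] changed, to 204. In CBC, a change in C_i garbles P_i and flips the same bit in P_{i+1}. Decrypting the received ciphertext:
P[0]: D(K, 204) = 157; 157 ⊕ 94 = 195.
P[1]: D(K, 138) = 91; 91 ⊕ 204 = 151.
P[2]: D(K, 204) = 157; 157 ⊕ 138 = 23.
P[3]: D(K, 109) = 62; 62 ⊕ 204 = 242.
Blocks that differ from the original plaintext: P[2], P[3].

P[0] = 195, P[1] = 151, P[2] = 23, P[3] = 242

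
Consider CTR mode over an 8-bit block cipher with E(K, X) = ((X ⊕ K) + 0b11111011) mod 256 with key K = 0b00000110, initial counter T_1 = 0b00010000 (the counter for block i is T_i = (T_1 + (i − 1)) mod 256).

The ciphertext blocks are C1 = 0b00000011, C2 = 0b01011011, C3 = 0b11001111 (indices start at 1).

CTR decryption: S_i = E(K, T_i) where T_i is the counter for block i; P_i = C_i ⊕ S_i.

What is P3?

P3 = 0b11000000

P3: T = 0b00010010, S = E(K, T) = 0b00001111; 0b11001111 ⊕ 0b00001111 = 0b11000000.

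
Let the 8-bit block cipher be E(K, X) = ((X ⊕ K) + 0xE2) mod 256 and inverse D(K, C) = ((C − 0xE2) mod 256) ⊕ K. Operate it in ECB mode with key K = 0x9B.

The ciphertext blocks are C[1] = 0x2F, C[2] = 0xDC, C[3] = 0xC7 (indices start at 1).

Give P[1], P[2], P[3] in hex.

ECB decryption: P_i = D(K, C_i).
P[1]: D(K, 0x2F) = 0xD6.
P[2]: D(K, 0xDC) = 0x61.
P[3]: D(K, 0xC7) = 0x7E.

P[1] = 0xD6, P[2] = 0x61, P[3] = 0x7E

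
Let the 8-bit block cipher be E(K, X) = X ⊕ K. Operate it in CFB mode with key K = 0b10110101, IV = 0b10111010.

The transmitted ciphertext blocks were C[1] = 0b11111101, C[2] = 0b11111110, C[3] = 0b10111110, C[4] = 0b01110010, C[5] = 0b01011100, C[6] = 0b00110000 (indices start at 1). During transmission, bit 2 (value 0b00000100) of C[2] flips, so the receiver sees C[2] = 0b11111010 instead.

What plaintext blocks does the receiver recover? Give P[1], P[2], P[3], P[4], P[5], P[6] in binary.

CFB decryption: P_i = C_i ⊕ E(K, C_{i−1}), with C_{0} = IV.
Only C[2] changed, to 0b11111010. In CFB, a change in C_i flips the same bit in P_i and garbles P_{i+1}. Decrypting the received ciphertext:
P[1]: E(K, 0b10111010) = 0b00001111; 0b11111101 ⊕ 0b00001111 = 0b11110010.
P[2]: E(K, 0b11111101) = 0b01001000; 0b11111010 ⊕ 0b01001000 = 0b10110010.
P[3]: E(K, 0b11111010) = 0b01001111; 0b10111110 ⊕ 0b01001111 = 0b11110001.
P[4]: E(K, 0b10111110) = 0b00001011; 0b01110010 ⊕ 0b00001011 = 0b01111001.
P[5]: E(K, 0b01110010) = 0b11000111; 0b01011100 ⊕ 0b11000111 = 0b10011011.
P[6]: E(K, 0b01011100) = 0b11101001; 0b00110000 ⊕ 0b11101001 = 0b11011001.
Blocks that differ from the original plaintext: P[2], P[3].

P[1] = 0b11110010, P[2] = 0b10110010, P[3] = 0b11110001, P[4] = 0b01111001, P[5] = 0b10011011, P[6] = 0b11011001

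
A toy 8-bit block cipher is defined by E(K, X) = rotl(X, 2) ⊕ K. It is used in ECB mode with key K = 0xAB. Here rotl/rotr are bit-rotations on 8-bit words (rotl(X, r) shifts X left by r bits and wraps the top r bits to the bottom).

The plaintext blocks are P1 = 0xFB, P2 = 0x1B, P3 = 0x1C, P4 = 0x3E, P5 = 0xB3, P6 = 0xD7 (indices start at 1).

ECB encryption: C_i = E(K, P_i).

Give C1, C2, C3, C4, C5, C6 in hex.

C1 = 0x44, C2 = 0xC7, C3 = 0xDB, C4 = 0x53, C5 = 0x65, C6 = 0xF4

C1: E(K, 0xFB) = 0x44.
C2: E(K, 0x1B) = 0xC7.
C3: E(K, 0x1C) = 0xDB.
C4: E(K, 0x3E) = 0x53.
C5: E(K, 0xB3) = 0x65.
C6: E(K, 0xD7) = 0xF4.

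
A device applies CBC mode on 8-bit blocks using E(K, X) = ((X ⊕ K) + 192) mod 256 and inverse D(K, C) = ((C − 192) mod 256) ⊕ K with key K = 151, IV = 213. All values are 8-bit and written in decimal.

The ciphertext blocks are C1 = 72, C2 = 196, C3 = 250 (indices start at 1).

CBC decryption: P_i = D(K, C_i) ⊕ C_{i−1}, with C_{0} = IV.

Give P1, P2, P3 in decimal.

P1 = 202, P2 = 219, P3 = 105

P1: D(K, 72) = 31; 31 ⊕ 213 = 202.
P2: D(K, 196) = 147; 147 ⊕ 72 = 219.
P3: D(K, 250) = 173; 173 ⊕ 196 = 105.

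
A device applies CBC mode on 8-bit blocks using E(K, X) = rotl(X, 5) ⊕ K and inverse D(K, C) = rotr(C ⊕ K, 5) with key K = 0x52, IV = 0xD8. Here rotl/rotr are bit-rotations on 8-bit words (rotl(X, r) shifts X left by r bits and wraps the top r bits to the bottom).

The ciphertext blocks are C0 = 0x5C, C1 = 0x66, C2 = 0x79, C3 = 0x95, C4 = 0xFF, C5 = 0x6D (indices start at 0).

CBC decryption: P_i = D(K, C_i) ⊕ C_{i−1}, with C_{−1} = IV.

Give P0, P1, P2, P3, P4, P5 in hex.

P0: D(K, 0x5C) = 0x70; 0x70 ⊕ 0xD8 = 0xA8.
P1: D(K, 0x66) = 0xA1; 0xA1 ⊕ 0x5C = 0xFD.
P2: D(K, 0x79) = 0x59; 0x59 ⊕ 0x66 = 0x3F.
P3: D(K, 0x95) = 0x3E; 0x3E ⊕ 0x79 = 0x47.
P4: D(K, 0xFF) = 0x6D; 0x6D ⊕ 0x95 = 0xF8.
P5: D(K, 0x6D) = 0xF9; 0xF9 ⊕ 0xFF = 0x06.

P0 = 0xA8, P1 = 0xFD, P2 = 0x3F, P3 = 0x47, P4 = 0xF8, P5 = 0x06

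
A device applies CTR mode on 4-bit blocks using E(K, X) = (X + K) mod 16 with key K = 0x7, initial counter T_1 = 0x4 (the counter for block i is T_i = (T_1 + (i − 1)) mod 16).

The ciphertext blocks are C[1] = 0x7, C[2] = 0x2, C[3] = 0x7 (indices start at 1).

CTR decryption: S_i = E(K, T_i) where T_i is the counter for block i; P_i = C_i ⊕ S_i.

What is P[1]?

P[1]: T = 0x4, S = E(K, T) = 0xB; 0x7 ⊕ 0xB = 0xC.

P[1] = 0xC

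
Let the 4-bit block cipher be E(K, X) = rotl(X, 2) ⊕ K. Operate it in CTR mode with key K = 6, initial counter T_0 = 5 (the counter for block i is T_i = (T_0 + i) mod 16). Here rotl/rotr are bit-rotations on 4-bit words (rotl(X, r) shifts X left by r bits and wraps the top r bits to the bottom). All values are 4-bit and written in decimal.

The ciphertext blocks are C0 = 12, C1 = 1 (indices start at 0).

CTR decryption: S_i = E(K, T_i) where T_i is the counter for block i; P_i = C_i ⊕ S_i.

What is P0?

P0 = 15

P0: T = 5, S = E(K, T) = 3; 12 ⊕ 3 = 15.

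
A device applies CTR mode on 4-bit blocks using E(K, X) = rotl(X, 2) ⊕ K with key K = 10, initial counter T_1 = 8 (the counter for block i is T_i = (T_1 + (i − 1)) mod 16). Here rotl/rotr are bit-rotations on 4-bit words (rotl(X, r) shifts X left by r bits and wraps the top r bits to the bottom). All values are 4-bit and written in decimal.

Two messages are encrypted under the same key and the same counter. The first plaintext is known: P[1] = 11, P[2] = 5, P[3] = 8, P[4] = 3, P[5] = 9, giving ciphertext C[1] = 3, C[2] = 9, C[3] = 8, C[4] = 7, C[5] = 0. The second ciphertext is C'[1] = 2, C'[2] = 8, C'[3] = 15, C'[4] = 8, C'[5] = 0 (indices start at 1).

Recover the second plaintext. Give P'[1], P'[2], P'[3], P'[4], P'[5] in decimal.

In CTR with a reused counter, both messages share the same keystream S_i, so C_i ⊕ C'_i = P_i ⊕ P'_i and thus P'_i = P_i ⊕ C_i ⊕ C'_i.
P'[1]: 11 ⊕ 3 ⊕ 2 = 10.
P'[2]: 5 ⊕ 9 ⊕ 8 = 4.
P'[3]: 8 ⊕ 8 ⊕ 15 = 15.
P'[4]: 3 ⊕ 7 ⊕ 8 = 12.
P'[5]: 9 ⊕ 0 ⊕ 0 = 9.

P'[1] = 10, P'[2] = 4, P'[3] = 15, P'[4] = 12, P'[5] = 9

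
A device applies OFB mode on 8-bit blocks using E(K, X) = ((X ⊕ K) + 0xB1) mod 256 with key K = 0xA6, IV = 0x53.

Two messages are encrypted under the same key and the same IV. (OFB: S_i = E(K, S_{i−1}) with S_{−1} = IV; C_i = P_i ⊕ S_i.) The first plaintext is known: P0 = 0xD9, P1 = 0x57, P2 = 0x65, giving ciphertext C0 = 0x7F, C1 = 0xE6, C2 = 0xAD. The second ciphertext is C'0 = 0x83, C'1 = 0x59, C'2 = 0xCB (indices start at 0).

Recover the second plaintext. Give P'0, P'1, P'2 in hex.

In OFB with a reused IV, both messages share the same keystream S_i, so C_i ⊕ C'_i = P_i ⊕ P'_i and thus P'_i = P_i ⊕ C_i ⊕ C'_i.
P'0: 0xD9 ⊕ 0x7F ⊕ 0x83 = 0x25.
P'1: 0x57 ⊕ 0xE6 ⊕ 0x59 = 0xE8.
P'2: 0x65 ⊕ 0xAD ⊕ 0xCB = 0x03.

P'0 = 0x25, P'1 = 0xE8, P'2 = 0x03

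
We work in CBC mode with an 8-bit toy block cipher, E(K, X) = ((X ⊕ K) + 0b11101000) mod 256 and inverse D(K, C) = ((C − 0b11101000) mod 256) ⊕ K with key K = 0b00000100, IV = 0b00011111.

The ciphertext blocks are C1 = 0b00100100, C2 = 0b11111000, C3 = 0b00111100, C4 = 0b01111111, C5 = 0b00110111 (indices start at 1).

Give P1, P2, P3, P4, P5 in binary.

CBC decryption: P_i = D(K, C_i) ⊕ C_{i−1}, with C_{0} = IV.
P1: D(K, 0b00100100) = 0b00111000; 0b00111000 ⊕ 0b00011111 = 0b00100111.
P2: D(K, 0b11111000) = 0b00010100; 0b00010100 ⊕ 0b00100100 = 0b00110000.
P3: D(K, 0b00111100) = 0b01010000; 0b01010000 ⊕ 0b11111000 = 0b10101000.
P4: D(K, 0b01111111) = 0b10010011; 0b10010011 ⊕ 0b00111100 = 0b10101111.
P5: D(K, 0b00110111) = 0b01001011; 0b01001011 ⊕ 0b01111111 = 0b00110100.

P1 = 0b00100111, P2 = 0b00110000, P3 = 0b10101000, P4 = 0b10101111, P5 = 0b00110100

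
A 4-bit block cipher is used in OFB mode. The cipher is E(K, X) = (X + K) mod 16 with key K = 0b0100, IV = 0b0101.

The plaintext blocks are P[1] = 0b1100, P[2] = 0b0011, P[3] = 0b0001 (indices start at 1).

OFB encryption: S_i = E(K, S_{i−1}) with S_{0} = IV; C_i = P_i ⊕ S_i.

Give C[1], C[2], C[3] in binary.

C[1]: S = E(K, 0b0101) = 0b1001; 0b1100 ⊕ 0b1001 = 0b0101.
C[2]: S = E(K, 0b1001) = 0b1101; 0b0011 ⊕ 0b1101 = 0b1110.
C[3]: S = E(K, 0b1101) = 0b0001; 0b0001 ⊕ 0b0001 = 0b0000.

C[1] = 0b0101, C[2] = 0b1110, C[3] = 0b0000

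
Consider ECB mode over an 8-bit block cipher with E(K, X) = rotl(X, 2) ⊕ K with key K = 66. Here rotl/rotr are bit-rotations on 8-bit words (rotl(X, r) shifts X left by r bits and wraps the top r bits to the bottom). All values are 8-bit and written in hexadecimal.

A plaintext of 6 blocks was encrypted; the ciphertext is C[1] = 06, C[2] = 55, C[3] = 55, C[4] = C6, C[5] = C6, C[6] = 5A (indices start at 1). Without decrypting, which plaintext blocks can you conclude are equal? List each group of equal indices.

P[2] = P[3]; P[4] = P[5]

ECB encrypts each block independently with the same key, so equal ciphertext blocks imply equal plaintext blocks.
C[2] = C[3] = 55, so P[2] = P[3].
C[4] = C[5] = C6, so P[4] = P[5].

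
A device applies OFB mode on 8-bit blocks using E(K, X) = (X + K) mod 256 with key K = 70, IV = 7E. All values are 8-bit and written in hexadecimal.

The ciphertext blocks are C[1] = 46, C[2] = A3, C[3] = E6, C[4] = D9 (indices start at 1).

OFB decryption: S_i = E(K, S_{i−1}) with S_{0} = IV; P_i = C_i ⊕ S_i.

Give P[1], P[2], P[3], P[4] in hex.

P[1] = A8, P[2] = FD, P[3] = 28, P[4] = E7

P[1]: S = E(K, 7E) = EE; 46 ⊕ EE = A8.
P[2]: S = E(K, EE) = 5E; A3 ⊕ 5E = FD.
P[3]: S = E(K, 5E) = CE; E6 ⊕ CE = 28.
P[4]: S = E(K, CE) = 3E; D9 ⊕ 3E = E7.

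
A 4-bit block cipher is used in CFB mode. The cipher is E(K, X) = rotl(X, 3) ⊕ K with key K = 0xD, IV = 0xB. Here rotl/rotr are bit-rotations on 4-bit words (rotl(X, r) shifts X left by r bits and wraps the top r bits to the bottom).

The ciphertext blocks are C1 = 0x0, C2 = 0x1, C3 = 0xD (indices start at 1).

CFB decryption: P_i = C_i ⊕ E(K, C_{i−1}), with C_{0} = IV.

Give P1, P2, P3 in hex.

P1: E(K, 0xB) = 0x0; 0x0 ⊕ 0x0 = 0x0.
P2: E(K, 0x0) = 0xD; 0x1 ⊕ 0xD = 0xC.
P3: E(K, 0x1) = 0x5; 0xD ⊕ 0x5 = 0x8.

P1 = 0x0, P2 = 0xC, P3 = 0x8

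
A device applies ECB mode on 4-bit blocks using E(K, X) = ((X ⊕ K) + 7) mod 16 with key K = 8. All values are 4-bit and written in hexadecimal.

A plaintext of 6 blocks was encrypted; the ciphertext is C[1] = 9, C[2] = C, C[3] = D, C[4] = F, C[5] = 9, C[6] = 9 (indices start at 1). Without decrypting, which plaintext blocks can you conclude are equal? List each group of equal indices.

ECB encrypts each block independently with the same key, so equal ciphertext blocks imply equal plaintext blocks.
C[1] = C[5] = C[6] = 9, so P[1] = P[5] = P[6].

P[1] = P[5] = P[6]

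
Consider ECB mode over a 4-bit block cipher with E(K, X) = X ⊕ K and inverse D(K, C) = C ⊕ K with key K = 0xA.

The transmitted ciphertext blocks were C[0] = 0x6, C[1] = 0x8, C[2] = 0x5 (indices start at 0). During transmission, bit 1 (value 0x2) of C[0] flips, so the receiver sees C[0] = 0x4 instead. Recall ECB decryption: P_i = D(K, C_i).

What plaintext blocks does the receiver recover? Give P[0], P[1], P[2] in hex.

Only C[0] changed, to 0x4. In ECB, a change in C_i affects only P_i. Decrypting the received ciphertext:
P[0]: D(K, 0x4) = 0xE.
P[1]: D(K, 0x8) = 0x2.
P[2]: D(K, 0x5) = 0xF.
Blocks that differ from the original plaintext: P[0].

P[0] = 0xE, P[1] = 0x2, P[2] = 0xF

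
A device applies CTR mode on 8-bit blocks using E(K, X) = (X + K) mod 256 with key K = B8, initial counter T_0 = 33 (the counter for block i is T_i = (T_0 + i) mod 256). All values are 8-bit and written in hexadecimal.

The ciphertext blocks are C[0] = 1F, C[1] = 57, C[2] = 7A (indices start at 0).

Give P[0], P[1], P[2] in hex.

P[0] = F4, P[1] = BB, P[2] = 97

CTR decryption: S_i = E(K, T_i) where T_i is the counter for block i; P_i = C_i ⊕ S_i.
P[0]: T = 33, S = E(K, T) = EB; 1F ⊕ EB = F4.
P[1]: T = 34, S = E(K, T) = EC; 57 ⊕ EC = BB.
P[2]: T = 35, S = E(K, T) = ED; 7A ⊕ ED = 97.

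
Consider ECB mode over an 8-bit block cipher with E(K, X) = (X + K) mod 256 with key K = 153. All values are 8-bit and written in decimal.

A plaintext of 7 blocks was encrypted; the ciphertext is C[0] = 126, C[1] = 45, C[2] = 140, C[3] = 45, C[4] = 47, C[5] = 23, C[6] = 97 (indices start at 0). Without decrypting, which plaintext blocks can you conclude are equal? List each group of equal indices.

P[1] = P[3]

ECB encrypts each block independently with the same key, so equal ciphertext blocks imply equal plaintext blocks.
C[1] = C[3] = 45, so P[1] = P[3].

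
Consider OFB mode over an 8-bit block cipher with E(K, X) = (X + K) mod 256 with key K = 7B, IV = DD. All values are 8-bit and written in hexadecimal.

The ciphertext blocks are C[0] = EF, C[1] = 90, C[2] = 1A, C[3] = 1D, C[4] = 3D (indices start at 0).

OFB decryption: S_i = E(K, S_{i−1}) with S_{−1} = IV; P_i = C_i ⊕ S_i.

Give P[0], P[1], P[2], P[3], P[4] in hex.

P[0] = B7, P[1] = 43, P[2] = 54, P[3] = D4, P[4] = 79

P[0]: S = E(K, DD) = 58; EF ⊕ 58 = B7.
P[1]: S = E(K, 58) = D3; 90 ⊕ D3 = 43.
P[2]: S = E(K, D3) = 4E; 1A ⊕ 4E = 54.
P[3]: S = E(K, 4E) = C9; 1D ⊕ C9 = D4.
P[4]: S = E(K, C9) = 44; 3D ⊕ 44 = 79.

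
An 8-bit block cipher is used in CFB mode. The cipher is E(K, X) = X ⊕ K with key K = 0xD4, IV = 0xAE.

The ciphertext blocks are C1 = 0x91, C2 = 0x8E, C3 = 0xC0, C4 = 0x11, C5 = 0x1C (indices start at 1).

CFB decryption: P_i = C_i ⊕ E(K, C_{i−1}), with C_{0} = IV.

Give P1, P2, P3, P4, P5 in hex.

P1: E(K, 0xAE) = 0x7A; 0x91 ⊕ 0x7A = 0xEB.
P2: E(K, 0x91) = 0x45; 0x8E ⊕ 0x45 = 0xCB.
P3: E(K, 0x8E) = 0x5A; 0xC0 ⊕ 0x5A = 0x9A.
P4: E(K, 0xC0) = 0x14; 0x11 ⊕ 0x14 = 0x05.
P5: E(K, 0x11) = 0xC5; 0x1C ⊕ 0xC5 = 0xD9.

P1 = 0xEB, P2 = 0xCB, P3 = 0x9A, P4 = 0x05, P5 = 0xD9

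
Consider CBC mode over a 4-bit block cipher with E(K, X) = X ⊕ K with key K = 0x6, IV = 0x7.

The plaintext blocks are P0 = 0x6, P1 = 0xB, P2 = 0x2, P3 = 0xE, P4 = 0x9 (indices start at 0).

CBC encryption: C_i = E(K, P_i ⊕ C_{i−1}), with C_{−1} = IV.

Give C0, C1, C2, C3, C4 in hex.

C0: P0 ⊕ 0x7 = 0x1; E(K, 0x1) = 0x7.
C1: P1 ⊕ 0x7 = 0xC; E(K, 0xC) = 0xA.
C2: P2 ⊕ 0xA = 0x8; E(K, 0x8) = 0xE.
C3: P3 ⊕ 0xE = 0x0; E(K, 0x0) = 0x6.
C4: P4 ⊕ 0x6 = 0xF; E(K, 0xF) = 0x9.

C0 = 0x7, C1 = 0xA, C2 = 0xE, C3 = 0x6, C4 = 0x9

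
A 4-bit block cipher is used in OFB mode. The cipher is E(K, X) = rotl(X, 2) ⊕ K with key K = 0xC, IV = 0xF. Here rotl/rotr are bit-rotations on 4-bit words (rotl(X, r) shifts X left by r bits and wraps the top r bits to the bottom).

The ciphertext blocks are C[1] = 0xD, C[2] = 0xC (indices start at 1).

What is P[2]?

OFB decryption: S_i = E(K, S_{i−1}) with S_{0} = IV; P_i = C_i ⊕ S_i.
P[1]: S = E(K, 0xF) = 0x3; 0xD ⊕ 0x3 = 0xE.
P[2]: S = E(K, 0x3) = 0x0; 0xC ⊕ 0x0 = 0xC.

P[2] = 0xC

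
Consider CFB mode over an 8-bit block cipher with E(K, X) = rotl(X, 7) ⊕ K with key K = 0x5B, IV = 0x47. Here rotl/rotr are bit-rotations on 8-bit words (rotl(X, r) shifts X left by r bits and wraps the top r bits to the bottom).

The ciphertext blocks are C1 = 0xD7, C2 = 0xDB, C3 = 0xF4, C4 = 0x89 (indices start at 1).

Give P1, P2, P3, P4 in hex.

P1 = 0x2F, P2 = 0x6B, P3 = 0x42, P4 = 0xA8

CFB decryption: P_i = C_i ⊕ E(K, C_{i−1}), with C_{0} = IV.
P1: E(K, 0x47) = 0xF8; 0xD7 ⊕ 0xF8 = 0x2F.
P2: E(K, 0xD7) = 0xB0; 0xDB ⊕ 0xB0 = 0x6B.
P3: E(K, 0xDB) = 0xB6; 0xF4 ⊕ 0xB6 = 0x42.
P4: E(K, 0xF4) = 0x21; 0x89 ⊕ 0x21 = 0xA8.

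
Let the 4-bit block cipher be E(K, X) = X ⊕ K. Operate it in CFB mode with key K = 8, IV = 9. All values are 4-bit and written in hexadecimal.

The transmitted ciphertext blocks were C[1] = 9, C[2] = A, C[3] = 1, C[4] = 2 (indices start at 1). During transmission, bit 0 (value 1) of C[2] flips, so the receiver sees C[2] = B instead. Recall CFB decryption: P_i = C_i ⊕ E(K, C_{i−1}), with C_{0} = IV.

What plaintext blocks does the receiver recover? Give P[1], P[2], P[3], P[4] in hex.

Only C[2] changed, to B. In CFB, a change in C_i flips the same bit in P_i and garbles P_{i+1}. Decrypting the received ciphertext:
P[1]: E(K, 9) = 1; 9 ⊕ 1 = 8.
P[2]: E(K, 9) = 1; B ⊕ 1 = A.
P[3]: E(K, B) = 3; 1 ⊕ 3 = 2.
P[4]: E(K, 1) = 9; 2 ⊕ 9 = B.
Blocks that differ from the original plaintext: P[2], P[3].

P[1] = 8, P[2] = A, P[3] = 2, P[4] = B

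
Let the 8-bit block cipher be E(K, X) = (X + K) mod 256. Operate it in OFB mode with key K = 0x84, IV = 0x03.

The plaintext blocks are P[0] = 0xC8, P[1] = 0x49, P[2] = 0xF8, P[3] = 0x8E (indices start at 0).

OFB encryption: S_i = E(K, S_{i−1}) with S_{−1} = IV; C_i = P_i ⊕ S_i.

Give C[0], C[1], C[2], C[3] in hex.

C[0]: S = E(K, 0x03) = 0x87; 0xC8 ⊕ 0x87 = 0x4F.
C[1]: S = E(K, 0x87) = 0x0B; 0x49 ⊕ 0x0B = 0x42.
C[2]: S = E(K, 0x0B) = 0x8F; 0xF8 ⊕ 0x8F = 0x77.
C[3]: S = E(K, 0x8F) = 0x13; 0x8E ⊕ 0x13 = 0x9D.

C[0] = 0x4F, C[1] = 0x42, C[2] = 0x77, C[3] = 0x9D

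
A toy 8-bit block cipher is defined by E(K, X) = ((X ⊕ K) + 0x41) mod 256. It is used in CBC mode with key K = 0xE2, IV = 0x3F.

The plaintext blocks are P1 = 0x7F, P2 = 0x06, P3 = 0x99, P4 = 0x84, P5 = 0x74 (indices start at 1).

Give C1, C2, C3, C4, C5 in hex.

C1 = 0xE3, C2 = 0x48, C3 = 0x74, C4 = 0x53, C5 = 0x06

CBC encryption: C_i = E(K, P_i ⊕ C_{i−1}), with C_{0} = IV.
C1: P1 ⊕ 0x3F = 0x40; E(K, 0x40) = 0xE3.
C2: P2 ⊕ 0xE3 = 0xE5; E(K, 0xE5) = 0x48.
C3: P3 ⊕ 0x48 = 0xD1; E(K, 0xD1) = 0x74.
C4: P4 ⊕ 0x74 = 0xF0; E(K, 0xF0) = 0x53.
C5: P5 ⊕ 0x53 = 0x27; E(K, 0x27) = 0x06.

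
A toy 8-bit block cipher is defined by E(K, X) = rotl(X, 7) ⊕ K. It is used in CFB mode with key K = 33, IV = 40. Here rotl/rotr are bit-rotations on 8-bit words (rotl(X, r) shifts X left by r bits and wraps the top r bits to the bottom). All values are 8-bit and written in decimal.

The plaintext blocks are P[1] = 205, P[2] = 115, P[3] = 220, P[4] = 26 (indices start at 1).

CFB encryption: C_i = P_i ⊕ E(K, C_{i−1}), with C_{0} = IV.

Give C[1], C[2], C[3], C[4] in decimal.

C[1]: E(K, 40) = 53; 205 ⊕ 53 = 248.
C[2]: E(K, 248) = 93; 115 ⊕ 93 = 46.
C[3]: E(K, 46) = 54; 220 ⊕ 54 = 234.
C[4]: E(K, 234) = 84; 26 ⊕ 84 = 78.

C[1] = 248, C[2] = 46, C[3] = 234, C[4] = 78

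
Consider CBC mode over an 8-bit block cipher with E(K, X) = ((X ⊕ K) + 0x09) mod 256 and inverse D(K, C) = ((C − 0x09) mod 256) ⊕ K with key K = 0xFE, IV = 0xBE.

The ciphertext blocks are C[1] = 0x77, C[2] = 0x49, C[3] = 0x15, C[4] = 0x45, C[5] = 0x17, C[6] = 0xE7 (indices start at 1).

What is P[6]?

P[6] = 0x37

CBC decryption: P_i = D(K, C_i) ⊕ C_{i−1}, with C_{0} = IV.
P[6]: D(K, 0xE7) = 0x20; 0x20 ⊕ 0x17 = 0x37.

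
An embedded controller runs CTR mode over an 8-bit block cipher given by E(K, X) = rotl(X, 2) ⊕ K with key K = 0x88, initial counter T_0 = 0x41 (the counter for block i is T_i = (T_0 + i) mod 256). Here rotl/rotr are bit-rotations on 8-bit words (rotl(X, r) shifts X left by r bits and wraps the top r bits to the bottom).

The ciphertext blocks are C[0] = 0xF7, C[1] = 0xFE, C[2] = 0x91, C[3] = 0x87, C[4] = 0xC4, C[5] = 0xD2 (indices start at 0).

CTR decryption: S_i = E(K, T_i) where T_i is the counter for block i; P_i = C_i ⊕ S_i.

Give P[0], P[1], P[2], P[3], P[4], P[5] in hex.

P[0]: T = 0x41, S = E(K, T) = 0x8D; 0xF7 ⊕ 0x8D = 0x7A.
P[1]: T = 0x42, S = E(K, T) = 0x81; 0xFE ⊕ 0x81 = 0x7F.
P[2]: T = 0x43, S = E(K, T) = 0x85; 0x91 ⊕ 0x85 = 0x14.
P[3]: T = 0x44, S = E(K, T) = 0x99; 0x87 ⊕ 0x99 = 0x1E.
P[4]: T = 0x45, S = E(K, T) = 0x9D; 0xC4 ⊕ 0x9D = 0x59.
P[5]: T = 0x46, S = E(K, T) = 0x91; 0xD2 ⊕ 0x91 = 0x43.

P[0] = 0x7A, P[1] = 0x7F, P[2] = 0x14, P[3] = 0x1E, P[4] = 0x59, P[5] = 0x43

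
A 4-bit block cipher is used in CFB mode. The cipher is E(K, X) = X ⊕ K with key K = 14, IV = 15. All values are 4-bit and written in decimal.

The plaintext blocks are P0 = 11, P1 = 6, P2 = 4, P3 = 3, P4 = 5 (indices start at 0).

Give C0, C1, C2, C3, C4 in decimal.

CFB encryption: C_i = P_i ⊕ E(K, C_{i−1}), with C_{−1} = IV.
C0: E(K, 15) = 1; 11 ⊕ 1 = 10.
C1: E(K, 10) = 4; 6 ⊕ 4 = 2.
C2: E(K, 2) = 12; 4 ⊕ 12 = 8.
C3: E(K, 8) = 6; 3 ⊕ 6 = 5.
C4: E(K, 5) = 11; 5 ⊕ 11 = 14.

C0 = 10, C1 = 2, C2 = 8, C3 = 5, C4 = 14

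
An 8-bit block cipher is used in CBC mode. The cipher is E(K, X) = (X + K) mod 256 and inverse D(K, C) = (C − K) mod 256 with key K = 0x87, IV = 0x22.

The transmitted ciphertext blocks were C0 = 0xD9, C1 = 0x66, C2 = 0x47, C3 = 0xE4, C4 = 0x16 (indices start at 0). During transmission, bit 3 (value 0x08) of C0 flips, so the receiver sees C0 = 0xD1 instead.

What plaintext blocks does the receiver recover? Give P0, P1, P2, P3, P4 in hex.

CBC decryption: P_i = D(K, C_i) ⊕ C_{i−1}, with C_{−1} = IV.
Only C0 changed, to 0xD1. In CBC, a change in C_i garbles P_i and flips the same bit in P_{i+1}. Decrypting the received ciphertext:
P0: D(K, 0xD1) = 0x4A; 0x4A ⊕ 0x22 = 0x68.
P1: D(K, 0x66) = 0xDF; 0xDF ⊕ 0xD1 = 0x0E.
P2: D(K, 0x47) = 0xC0; 0xC0 ⊕ 0x66 = 0xA6.
P3: D(K, 0xE4) = 0x5D; 0x5D ⊕ 0x47 = 0x1A.
P4: D(K, 0x16) = 0x8F; 0x8F ⊕ 0xE4 = 0x6B.
Blocks that differ from the original plaintext: P0, P1.

P0 = 0x68, P1 = 0x0E, P2 = 0xA6, P3 = 0x1A, P4 = 0x6B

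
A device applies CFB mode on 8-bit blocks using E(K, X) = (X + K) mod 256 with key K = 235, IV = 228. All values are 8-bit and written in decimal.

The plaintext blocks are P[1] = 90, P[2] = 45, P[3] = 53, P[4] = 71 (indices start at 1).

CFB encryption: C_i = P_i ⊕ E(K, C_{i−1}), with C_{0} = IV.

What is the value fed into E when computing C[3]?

C[1]: E(K, 228) = 207; 90 ⊕ 207 = 149.
C[2]: E(K, 149) = 128; 45 ⊕ 128 = 173.
C[3]: E(K, 173) = 152; 53 ⊕ 152 = 173.
So the input to E for block [3] is 173.

173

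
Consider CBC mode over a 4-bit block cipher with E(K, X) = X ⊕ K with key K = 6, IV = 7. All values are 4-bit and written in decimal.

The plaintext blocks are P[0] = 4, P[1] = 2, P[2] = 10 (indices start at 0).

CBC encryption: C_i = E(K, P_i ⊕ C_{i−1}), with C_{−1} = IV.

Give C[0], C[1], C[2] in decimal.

C[0] = 5, C[1] = 1, C[2] = 13

C[0]: P[0] ⊕ 7 = 3; E(K, 3) = 5.
C[1]: P[1] ⊕ 5 = 7; E(K, 7) = 1.
C[2]: P[2] ⊕ 1 = 11; E(K, 11) = 13.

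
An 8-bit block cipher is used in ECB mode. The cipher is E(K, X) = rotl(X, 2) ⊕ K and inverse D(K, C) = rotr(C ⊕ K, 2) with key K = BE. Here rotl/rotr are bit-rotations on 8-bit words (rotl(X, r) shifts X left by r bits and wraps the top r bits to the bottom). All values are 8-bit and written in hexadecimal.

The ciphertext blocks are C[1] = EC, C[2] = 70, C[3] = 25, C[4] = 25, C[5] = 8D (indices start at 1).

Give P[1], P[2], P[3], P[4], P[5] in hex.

P[1] = 94, P[2] = B3, P[3] = E6, P[4] = E6, P[5] = CC

ECB decryption: P_i = D(K, C_i).
P[1]: D(K, EC) = 94.
P[2]: D(K, 70) = B3.
P[3]: D(K, 25) = E6.
P[4]: D(K, 25) = E6.
P[5]: D(K, 8D) = CC.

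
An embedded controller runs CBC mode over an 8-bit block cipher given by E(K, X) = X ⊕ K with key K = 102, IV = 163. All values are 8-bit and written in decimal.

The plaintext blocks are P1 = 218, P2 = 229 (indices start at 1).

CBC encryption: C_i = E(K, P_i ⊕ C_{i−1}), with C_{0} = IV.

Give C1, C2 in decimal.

C1 = 31, C2 = 156

C1: P1 ⊕ 163 = 121; E(K, 121) = 31.
C2: P2 ⊕ 31 = 250; E(K, 250) = 156.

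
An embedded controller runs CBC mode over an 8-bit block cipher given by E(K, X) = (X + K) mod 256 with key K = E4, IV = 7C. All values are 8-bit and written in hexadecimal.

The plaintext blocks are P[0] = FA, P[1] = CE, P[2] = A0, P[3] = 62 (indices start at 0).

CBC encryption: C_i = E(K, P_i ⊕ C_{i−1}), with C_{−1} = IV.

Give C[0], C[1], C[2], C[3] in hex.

C[0] = 6A, C[1] = 88, C[2] = 0C, C[3] = 52

C[0]: P[0] ⊕ 7C = 86; E(K, 86) = 6A.
C[1]: P[1] ⊕ 6A = A4; E(K, A4) = 88.
C[2]: P[2] ⊕ 88 = 28; E(K, 28) = 0C.
C[3]: P[3] ⊕ 0C = 6E; E(K, 6E) = 52.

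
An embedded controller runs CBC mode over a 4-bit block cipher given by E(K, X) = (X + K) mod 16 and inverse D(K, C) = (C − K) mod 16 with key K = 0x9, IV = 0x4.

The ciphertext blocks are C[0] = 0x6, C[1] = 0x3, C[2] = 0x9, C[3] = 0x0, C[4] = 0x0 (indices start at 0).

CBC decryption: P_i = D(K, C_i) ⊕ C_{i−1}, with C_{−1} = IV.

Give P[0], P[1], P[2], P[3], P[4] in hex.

P[0] = 0x9, P[1] = 0xC, P[2] = 0x3, P[3] = 0xE, P[4] = 0x7

P[0]: D(K, 0x6) = 0xD; 0xD ⊕ 0x4 = 0x9.
P[1]: D(K, 0x3) = 0xA; 0xA ⊕ 0x6 = 0xC.
P[2]: D(K, 0x9) = 0x0; 0x0 ⊕ 0x3 = 0x3.
P[3]: D(K, 0x0) = 0x7; 0x7 ⊕ 0x9 = 0xE.
P[4]: D(K, 0x0) = 0x7; 0x7 ⊕ 0x0 = 0x7.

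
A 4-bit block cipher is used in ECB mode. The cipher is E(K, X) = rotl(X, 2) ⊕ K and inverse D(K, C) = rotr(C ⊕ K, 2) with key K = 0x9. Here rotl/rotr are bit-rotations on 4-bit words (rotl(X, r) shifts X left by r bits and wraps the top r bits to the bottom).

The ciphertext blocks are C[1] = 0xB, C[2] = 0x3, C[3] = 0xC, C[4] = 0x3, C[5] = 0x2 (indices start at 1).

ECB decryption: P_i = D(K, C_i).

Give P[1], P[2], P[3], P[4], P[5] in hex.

P[1]: D(K, 0xB) = 0x8.
P[2]: D(K, 0x3) = 0xA.
P[3]: D(K, 0xC) = 0x5.
P[4]: D(K, 0x3) = 0xA.
P[5]: D(K, 0x2) = 0xE.

P[1] = 0x8, P[2] = 0xA, P[3] = 0x5, P[4] = 0xA, P[5] = 0xE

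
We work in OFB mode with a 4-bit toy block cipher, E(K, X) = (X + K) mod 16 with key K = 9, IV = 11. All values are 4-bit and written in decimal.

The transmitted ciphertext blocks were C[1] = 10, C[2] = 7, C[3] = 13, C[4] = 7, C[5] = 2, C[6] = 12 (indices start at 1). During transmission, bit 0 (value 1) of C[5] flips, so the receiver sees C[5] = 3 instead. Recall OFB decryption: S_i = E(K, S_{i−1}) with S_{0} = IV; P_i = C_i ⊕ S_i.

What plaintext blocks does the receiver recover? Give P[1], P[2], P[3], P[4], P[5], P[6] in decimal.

P[1] = 14, P[2] = 10, P[3] = 11, P[4] = 8, P[5] = 11, P[6] = 13

Only C[5] changed, to 3. In OFB, a change in C_i flips the same bit in P_i only; the keystream is unaffected. Decrypting the received ciphertext:
P[1]: S = E(K, 11) = 4; 10 ⊕ 4 = 14.
P[2]: S = E(K, 4) = 13; 7 ⊕ 13 = 10.
P[3]: S = E(K, 13) = 6; 13 ⊕ 6 = 11.
P[4]: S = E(K, 6) = 15; 7 ⊕ 15 = 8.
P[5]: S = E(K, 15) = 8; 3 ⊕ 8 = 11.
P[6]: S = E(K, 8) = 1; 12 ⊕ 1 = 13.
Blocks that differ from the original plaintext: P[5].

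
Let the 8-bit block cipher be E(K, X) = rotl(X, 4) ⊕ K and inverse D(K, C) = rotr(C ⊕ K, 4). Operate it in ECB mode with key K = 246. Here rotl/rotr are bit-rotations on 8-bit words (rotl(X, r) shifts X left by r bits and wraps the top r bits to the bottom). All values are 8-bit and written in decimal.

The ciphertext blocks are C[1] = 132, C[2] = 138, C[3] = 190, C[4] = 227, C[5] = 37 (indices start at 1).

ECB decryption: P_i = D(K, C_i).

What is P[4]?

P[4]: D(K, 227) = 81.

P[4] = 81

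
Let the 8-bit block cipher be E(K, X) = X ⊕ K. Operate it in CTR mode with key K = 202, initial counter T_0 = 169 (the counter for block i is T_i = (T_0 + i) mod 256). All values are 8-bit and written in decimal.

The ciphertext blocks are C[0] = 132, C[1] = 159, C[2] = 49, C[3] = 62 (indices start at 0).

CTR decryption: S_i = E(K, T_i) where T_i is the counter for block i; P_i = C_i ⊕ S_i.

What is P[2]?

P[2] = 80

P[2]: T = 171, S = E(K, T) = 97; 49 ⊕ 97 = 80.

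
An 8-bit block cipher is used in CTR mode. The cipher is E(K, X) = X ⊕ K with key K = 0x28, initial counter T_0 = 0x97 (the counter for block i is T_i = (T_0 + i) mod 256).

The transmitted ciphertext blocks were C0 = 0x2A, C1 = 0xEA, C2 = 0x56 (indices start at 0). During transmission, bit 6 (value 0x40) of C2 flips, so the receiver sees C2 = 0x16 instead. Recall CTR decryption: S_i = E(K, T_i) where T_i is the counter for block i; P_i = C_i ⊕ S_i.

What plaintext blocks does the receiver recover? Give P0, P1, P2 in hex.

Only C2 changed, to 0x16. In CTR, a change in C_i flips the same bit in P_i only; the keystream is unaffected. Decrypting the received ciphertext:
P0: T = 0x97, S = E(K, T) = 0xBF; 0x2A ⊕ 0xBF = 0x95.
P1: T = 0x98, S = E(K, T) = 0xB0; 0xEA ⊕ 0xB0 = 0x5A.
P2: T = 0x99, S = E(K, T) = 0xB1; 0x16 ⊕ 0xB1 = 0xA7.
Blocks that differ from the original plaintext: P2.

P0 = 0x95, P1 = 0x5A, P2 = 0xA7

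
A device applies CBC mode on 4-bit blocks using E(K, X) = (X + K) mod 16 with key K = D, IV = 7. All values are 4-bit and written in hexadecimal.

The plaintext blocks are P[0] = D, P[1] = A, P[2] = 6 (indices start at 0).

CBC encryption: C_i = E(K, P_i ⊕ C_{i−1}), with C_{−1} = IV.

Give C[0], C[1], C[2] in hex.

C[0]: P[0] ⊕ 7 = A; E(K, A) = 7.
C[1]: P[1] ⊕ 7 = D; E(K, D) = A.
C[2]: P[2] ⊕ A = C; E(K, C) = 9.

C[0] = 7, C[1] = A, C[2] = 9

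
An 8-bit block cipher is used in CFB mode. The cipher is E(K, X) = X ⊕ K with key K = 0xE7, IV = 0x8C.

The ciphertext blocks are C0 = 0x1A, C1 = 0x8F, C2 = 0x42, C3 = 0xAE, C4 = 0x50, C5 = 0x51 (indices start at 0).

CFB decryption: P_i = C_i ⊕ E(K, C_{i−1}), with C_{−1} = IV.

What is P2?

P2 = 0x2A

P2: E(K, 0x8F) = 0x68; 0x42 ⊕ 0x68 = 0x2A.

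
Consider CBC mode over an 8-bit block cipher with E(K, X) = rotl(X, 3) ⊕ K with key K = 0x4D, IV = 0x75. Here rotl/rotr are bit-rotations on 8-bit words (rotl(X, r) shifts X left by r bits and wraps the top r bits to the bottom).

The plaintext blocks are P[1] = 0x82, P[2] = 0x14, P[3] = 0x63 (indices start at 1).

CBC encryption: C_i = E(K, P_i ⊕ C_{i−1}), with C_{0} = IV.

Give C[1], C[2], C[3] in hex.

C[1]: P[1] ⊕ 0x75 = 0xF7; E(K, 0xF7) = 0xF2.
C[2]: P[2] ⊕ 0xF2 = 0xE6; E(K, 0xE6) = 0x7A.
C[3]: P[3] ⊕ 0x7A = 0x19; E(K, 0x19) = 0x85.

C[1] = 0xF2, C[2] = 0x7A, C[3] = 0x85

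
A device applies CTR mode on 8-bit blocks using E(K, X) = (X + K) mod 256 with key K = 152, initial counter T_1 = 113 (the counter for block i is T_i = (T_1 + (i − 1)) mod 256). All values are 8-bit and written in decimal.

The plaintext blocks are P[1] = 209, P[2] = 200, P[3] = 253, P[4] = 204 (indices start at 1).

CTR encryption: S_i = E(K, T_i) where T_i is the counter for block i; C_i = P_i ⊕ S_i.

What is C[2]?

C[1]: T = 113, S = E(K, T) = 9; 209 ⊕ 9 = 216.
C[2]: T = 114, S = E(K, T) = 10; 200 ⊕ 10 = 194.

C[2] = 194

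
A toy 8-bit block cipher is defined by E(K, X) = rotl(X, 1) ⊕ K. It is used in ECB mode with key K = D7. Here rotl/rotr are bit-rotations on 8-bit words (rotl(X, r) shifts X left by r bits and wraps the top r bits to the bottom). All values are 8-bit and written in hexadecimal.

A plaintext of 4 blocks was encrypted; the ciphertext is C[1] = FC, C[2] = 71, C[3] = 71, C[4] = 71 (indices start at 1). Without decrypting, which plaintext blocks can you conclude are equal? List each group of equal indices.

ECB encrypts each block independently with the same key, so equal ciphertext blocks imply equal plaintext blocks.
C[2] = C[3] = C[4] = 71, so P[2] = P[3] = P[4].

P[2] = P[3] = P[4]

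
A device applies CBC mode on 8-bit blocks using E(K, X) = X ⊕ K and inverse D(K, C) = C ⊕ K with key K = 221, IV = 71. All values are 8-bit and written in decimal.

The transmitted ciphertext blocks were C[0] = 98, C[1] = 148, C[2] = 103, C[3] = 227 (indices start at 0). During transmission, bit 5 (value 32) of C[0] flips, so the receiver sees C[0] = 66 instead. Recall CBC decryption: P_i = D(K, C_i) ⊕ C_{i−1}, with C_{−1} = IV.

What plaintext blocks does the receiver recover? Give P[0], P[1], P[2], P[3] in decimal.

Only C[0] changed, to 66. In CBC, a change in C_i garbles P_i and flips the same bit in P_{i+1}. Decrypting the received ciphertext:
P[0]: D(K, 66) = 159; 159 ⊕ 71 = 216.
P[1]: D(K, 148) = 73; 73 ⊕ 66 = 11.
P[2]: D(K, 103) = 186; 186 ⊕ 148 = 46.
P[3]: D(K, 227) = 62; 62 ⊕ 103 = 89.
Blocks that differ from the original plaintext: P[0], P[1].

P[0] = 216, P[1] = 11, P[2] = 46, P[3] = 89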